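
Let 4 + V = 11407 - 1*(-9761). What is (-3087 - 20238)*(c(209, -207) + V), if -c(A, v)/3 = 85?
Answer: -487702425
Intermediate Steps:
c(A, v) = -255 (c(A, v) = -3*85 = -255)
V = 21164 (V = -4 + (11407 - 1*(-9761)) = -4 + (11407 + 9761) = -4 + 21168 = 21164)
(-3087 - 20238)*(c(209, -207) + V) = (-3087 - 20238)*(-255 + 21164) = -23325*20909 = -487702425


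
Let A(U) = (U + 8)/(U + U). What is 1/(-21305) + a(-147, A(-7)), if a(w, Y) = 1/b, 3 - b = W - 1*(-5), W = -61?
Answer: 21246/1256995 ≈ 0.016902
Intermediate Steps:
b = 59 (b = 3 - (-61 - 1*(-5)) = 3 - (-61 + 5) = 3 - 1*(-56) = 3 + 56 = 59)
A(U) = (8 + U)/(2*U) (A(U) = (8 + U)/((2*U)) = (8 + U)*(1/(2*U)) = (8 + U)/(2*U))
a(w, Y) = 1/59
1/(-21305) + a(-147, A(-7)) = 1/(-21305) + 1/59 = -1/21305 + 1/59 = 21246/1256995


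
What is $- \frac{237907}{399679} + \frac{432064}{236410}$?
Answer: $\frac{58221656793}{47244056195} \approx 1.2324$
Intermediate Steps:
$- \frac{237907}{399679} + \frac{432064}{236410} = \left(-237907\right) \frac{1}{399679} + 432064 \cdot \frac{1}{236410} = - \frac{237907}{399679} + \frac{216032}{118205} = \frac{58221656793}{47244056195}$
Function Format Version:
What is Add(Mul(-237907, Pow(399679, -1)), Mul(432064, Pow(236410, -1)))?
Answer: Rational(58221656793, 47244056195) ≈ 1.2324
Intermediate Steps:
Add(Mul(-237907, Pow(399679, -1)), Mul(432064, Pow(236410, -1))) = Add(Mul(-237907, Rational(1, 399679)), Mul(432064, Rational(1, 236410))) = Add(Rational(-237907, 399679), Rational(216032, 118205)) = Rational(58221656793, 47244056195)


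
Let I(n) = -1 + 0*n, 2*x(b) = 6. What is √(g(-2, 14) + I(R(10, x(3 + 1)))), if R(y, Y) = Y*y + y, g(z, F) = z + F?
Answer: √11 ≈ 3.3166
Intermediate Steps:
g(z, F) = F + z
x(b) = 3 (x(b) = (½)*6 = 3)
R(y, Y) = y + Y*y
I(n) = -1 (I(n) = -1 + 0 = -1)
√(g(-2, 14) + I(R(10, x(3 + 1)))) = √((14 - 2) - 1) = √(12 - 1) = √11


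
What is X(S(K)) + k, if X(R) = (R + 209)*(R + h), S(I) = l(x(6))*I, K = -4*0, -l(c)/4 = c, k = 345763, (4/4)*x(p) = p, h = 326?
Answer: 413897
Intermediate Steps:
x(p) = p
l(c) = -4*c
K = 0
S(I) = -24*I (S(I) = (-4*6)*I = -24*I)
X(R) = (209 + R)*(326 + R) (X(R) = (R + 209)*(R + 326) = (209 + R)*(326 + R))
X(S(K)) + k = (68134 + (-24*0)² + 535*(-24*0)) + 345763 = (68134 + 0² + 535*0) + 345763 = (68134 + 0 + 0) + 345763 = 68134 + 345763 = 413897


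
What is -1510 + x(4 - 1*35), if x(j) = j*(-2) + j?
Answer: -1479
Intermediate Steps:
x(j) = -j (x(j) = -2*j + j = -j)
-1510 + x(4 - 1*35) = -1510 - (4 - 1*35) = -1510 - (4 - 35) = -1510 - 1*(-31) = -1510 + 31 = -1479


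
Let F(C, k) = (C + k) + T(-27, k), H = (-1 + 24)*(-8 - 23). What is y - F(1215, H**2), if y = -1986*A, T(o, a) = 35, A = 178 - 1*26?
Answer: -811491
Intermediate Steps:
A = 152 (A = 178 - 26 = 152)
H = -713 (H = 23*(-31) = -713)
F(C, k) = 35 + C + k (F(C, k) = (C + k) + 35 = 35 + C + k)
y = -301872 (y = -1986*152 = -301872)
y - F(1215, H**2) = -301872 - (35 + 1215 + (-713)**2) = -301872 - (35 + 1215 + 508369) = -301872 - 1*509619 = -301872 - 509619 = -811491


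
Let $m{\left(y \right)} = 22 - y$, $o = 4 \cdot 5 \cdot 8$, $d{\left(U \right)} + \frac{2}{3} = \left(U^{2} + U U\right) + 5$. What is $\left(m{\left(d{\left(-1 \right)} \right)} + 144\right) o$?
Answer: $\frac{76640}{3} \approx 25547.0$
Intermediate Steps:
$d{\left(U \right)} = \frac{13}{3} + 2 U^{2}$ ($d{\left(U \right)} = - \frac{2}{3} + \left(\left(U^{2} + U U\right) + 5\right) = - \frac{2}{3} + \left(\left(U^{2} + U^{2}\right) + 5\right) = - \frac{2}{3} + \left(2 U^{2} + 5\right) = - \frac{2}{3} + \left(5 + 2 U^{2}\right) = \frac{13}{3} + 2 U^{2}$)
$o = 160$ ($o = 20 \cdot 8 = 160$)
$\left(m{\left(d{\left(-1 \right)} \right)} + 144\right) o = \left(\left(22 - \left(\frac{13}{3} + 2 \left(-1\right)^{2}\right)\right) + 144\right) 160 = \left(\left(22 - \left(\frac{13}{3} + 2 \cdot 1\right)\right) + 144\right) 160 = \left(\left(22 - \left(\frac{13}{3} + 2\right)\right) + 144\right) 160 = \left(\left(22 - \frac{19}{3}\right) + 144\right) 160 = \left(\frac{47}{3} + 144\right) 160 = \frac{479}{3} \cdot 160 = \frac{76640}{3}$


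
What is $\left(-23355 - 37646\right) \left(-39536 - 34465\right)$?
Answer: $4514135001$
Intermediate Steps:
$\left(-23355 - 37646\right) \left(-39536 - 34465\right) = \left(-61001\right) \left(-74001\right) = 4514135001$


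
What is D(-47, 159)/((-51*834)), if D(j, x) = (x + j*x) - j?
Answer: 7267/42534 ≈ 0.17085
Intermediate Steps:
D(j, x) = x - j + j*x
D(-47, 159)/((-51*834)) = (159 - 1*(-47) - 47*159)/((-51*834)) = (159 + 47 - 7473)/(-42534) = -7267*(-1/42534) = 7267/42534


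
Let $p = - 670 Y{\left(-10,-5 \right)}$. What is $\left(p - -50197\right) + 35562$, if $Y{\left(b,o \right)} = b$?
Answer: $92459$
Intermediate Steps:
$p = 6700$ ($p = \left(-670\right) \left(-10\right) = 6700$)
$\left(p - -50197\right) + 35562 = \left(6700 - -50197\right) + 35562 = \left(6700 + \left(-29141 + 79338\right)\right) + 35562 = \left(6700 + 50197\right) + 35562 = 56897 + 35562 = 92459$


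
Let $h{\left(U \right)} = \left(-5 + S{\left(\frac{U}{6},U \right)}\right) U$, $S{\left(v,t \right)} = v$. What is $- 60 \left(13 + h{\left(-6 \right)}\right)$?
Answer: $-2940$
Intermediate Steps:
$h{\left(U \right)} = U \left(-5 + \frac{U}{6}\right)$ ($h{\left(U \right)} = \left(-5 + \frac{U}{6}\right) U = U \left(-5 + \frac{U}{6}\right)$)
$- 60 \left(13 + h{\left(-6 \right)}\right) = - 60 \left(13 + \frac{1}{6} \left(-6\right) \left(-30 - 6\right)\right) = - 60 \left(13 + \frac{1}{6} \left(-6\right) \left(-36\right)\right) = - 60 \left(13 + 36\right) = \left(-60\right) 49 = -2940$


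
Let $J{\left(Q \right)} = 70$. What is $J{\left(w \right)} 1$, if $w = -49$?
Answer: $70$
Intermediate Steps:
$J{\left(w \right)} 1 = 70 \cdot 1 = 70$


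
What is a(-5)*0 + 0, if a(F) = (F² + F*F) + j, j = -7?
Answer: 0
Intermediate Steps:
a(F) = -7 + 2*F² (a(F) = (F² + F*F) - 7 = (F² + F²) - 7 = 2*F² - 7 = -7 + 2*F²)
a(-5)*0 + 0 = (-7 + 2*(-5)²)*0 + 0 = (-7 + 2*25)*0 + 0 = (-7 + 50)*0 + 0 = 43*0 + 0 = 0 + 0 = 0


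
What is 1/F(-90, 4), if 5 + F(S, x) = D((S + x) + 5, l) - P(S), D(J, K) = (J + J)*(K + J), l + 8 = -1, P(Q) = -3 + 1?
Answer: 1/14577 ≈ 6.8601e-5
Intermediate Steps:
P(Q) = -2
l = -9 (l = -8 - 1 = -9)
D(J, K) = 2*J*(J + K) (D(J, K) = (2*J)*(J + K) = 2*J*(J + K))
F(S, x) = -3 + 2*(-4 + S + x)*(5 + S + x) (F(S, x) = -5 + (2*((S + x) + 5)*(((S + x) + 5) - 9) - 1*(-2)) = -5 + (2*(5 + S + x)*((5 + S + x) - 9) + 2) = -5 + (2*(5 + S + x)*(-4 + S + x) + 2) = -5 + (2*(-4 + S + x)*(5 + S + x) + 2) = -5 + (2 + 2*(-4 + S + x)*(5 + S + x)) = -3 + 2*(-4 + S + x)*(5 + S + x))
1/F(-90, 4) = 1/(-3 + 2*(-4 - 90 + 4)*(5 - 90 + 4)) = 1/(-3 + 2*(-90)*(-81)) = 1/(-3 + 14580) = 1/14577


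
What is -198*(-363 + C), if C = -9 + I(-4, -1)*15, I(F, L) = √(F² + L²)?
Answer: 73656 - 2970*√17 ≈ 61410.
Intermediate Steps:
C = -9 + 15*√17 (C = -9 + √((-4)² + (-1)²)*15 = -9 + √(16 + 1)*15 = -9 + √17*15 = -9 + 15*√17 ≈ 52.847)
-198*(-363 + C) = -198*(-363 + (-9 + 15*√17)) = -198*(-372 + 15*√17) = 73656 - 2970*√17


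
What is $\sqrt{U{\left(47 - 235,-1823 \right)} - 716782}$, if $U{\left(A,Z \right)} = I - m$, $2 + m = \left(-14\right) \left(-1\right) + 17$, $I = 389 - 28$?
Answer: $5 i \sqrt{28658} \approx 846.43 i$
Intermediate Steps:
$I = 361$
$m = 29$ ($m = -2 + \left(\left(-14\right) \left(-1\right) + 17\right) = -2 + \left(14 + 17\right) = -2 + 31 = 29$)
$U{\left(A,Z \right)} = 332$ ($U{\left(A,Z \right)} = 361 - 29 = 332$)
$\sqrt{U{\left(47 - 235,-1823 \right)} - 716782} = \sqrt{332 - 716782} = \sqrt{-716450} = 5 i \sqrt{28658}$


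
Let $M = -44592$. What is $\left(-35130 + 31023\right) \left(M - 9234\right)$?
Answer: $221063382$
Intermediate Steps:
$\left(-35130 + 31023\right) \left(M - 9234\right) = \left(-35130 + 31023\right) \left(-44592 - 9234\right) = \left(-4107\right) \left(-53826\right) = 221063382$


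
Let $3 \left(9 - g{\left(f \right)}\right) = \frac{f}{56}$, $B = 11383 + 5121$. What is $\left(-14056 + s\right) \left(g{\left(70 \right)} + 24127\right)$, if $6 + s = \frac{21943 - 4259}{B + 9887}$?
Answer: $- \frac{53739212147933}{158346} \approx -3.3938 \cdot 10^{8}$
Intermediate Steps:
$B = 16504$
$g{\left(f \right)} = 9 - \frac{f}{168}$ ($g{\left(f \right)} = 9 - \frac{f \frac{1}{56}}{3} = 9 - \frac{\frac{1}{56} f}{3} = 9 - \frac{f}{168}$)
$s = - \frac{140662}{26391}$ ($s = -6 + \frac{21943 - 4259}{16504 + 9887} = -6 + \frac{17684}{26391} = - \frac{140662}{26391} \approx -5.3299$)
$\left(-14056 + s\right) \left(g{\left(70 \right)} + 24127\right) = \left(-14056 - \frac{140662}{26391}\right) \left(\left(9 - \frac{5}{12}\right) + 24127\right) = - \frac{371092558 \left(\left(9 - \frac{5}{12}\right) + 24127\right)}{26391} = - \frac{371092558 \left(\frac{103}{12} + 24127\right)}{26391} = \left(- \frac{371092558}{26391}\right) \frac{289627}{12} = - \frac{53739212147933}{158346}$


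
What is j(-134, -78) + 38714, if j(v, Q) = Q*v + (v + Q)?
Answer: 48954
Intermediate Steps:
j(v, Q) = Q + v + Q*v (j(v, Q) = Q*v + (Q + v) = Q + v + Q*v)
j(-134, -78) + 38714 = (-78 - 134 - 78*(-134)) + 38714 = (-78 - 134 + 10452) + 38714 = 10240 + 38714 = 48954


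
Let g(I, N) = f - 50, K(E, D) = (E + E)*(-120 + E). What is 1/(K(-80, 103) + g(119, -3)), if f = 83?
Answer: 1/32033 ≈ 3.1218e-5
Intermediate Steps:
K(E, D) = 2*E*(-120 + E) (K(E, D) = (2*E)*(-120 + E) = 2*E*(-120 + E))
g(I, N) = 33 (g(I, N) = 83 - 50 = 33)
1/(K(-80, 103) + g(119, -3)) = 1/(2*(-80)*(-120 - 80) + 33) = 1/(2*(-80)*(-200) + 33) = 1/(32000 + 33) = 1/32033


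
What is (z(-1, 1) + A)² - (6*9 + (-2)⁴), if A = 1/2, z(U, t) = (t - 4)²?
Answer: 81/4 ≈ 20.250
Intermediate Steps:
z(U, t) = (-4 + t)²
A = ½ ≈ 0.50000
(z(-1, 1) + A)² - (6*9 + (-2)⁴) = ((-4 + 1)² + ½)² - (6*9 + (-2)⁴) = ((-3)² + ½)² - (54 + 16) = (9 + ½)² - 1*70 = (19/2)² - 70 = 361/4 - 70 = 81/4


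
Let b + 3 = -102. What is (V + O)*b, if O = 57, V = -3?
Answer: -5670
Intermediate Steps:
b = -105 (b = -3 - 102 = -105)
(V + O)*b = (-3 + 57)*(-105) = 54*(-105) = -5670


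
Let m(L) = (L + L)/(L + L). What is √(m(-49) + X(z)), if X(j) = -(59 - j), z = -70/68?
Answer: 3*I*√7582/34 ≈ 7.6831*I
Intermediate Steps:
z = -35/34 (z = -70*1/68 = -35/34 ≈ -1.0294)
m(L) = 1 (m(L) = (2*L)/((2*L)) = (2*L)*(1/(2*L)) = 1)
X(j) = -59 + j
√(m(-49) + X(z)) = √(1 + (-59 - 35/34)) = √(1 - 2041/34) = √(-2007/34) = 3*I*√7582/34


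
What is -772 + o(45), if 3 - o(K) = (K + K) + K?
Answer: -904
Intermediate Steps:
o(K) = 3 - 3*K (o(K) = 3 - ((K + K) + K) = 3 - (2*K + K) = 3 - 3*K)
-772 + o(45) = -772 + (3 - 3*45) = -772 + (3 - 135) = -772 - 132 = -904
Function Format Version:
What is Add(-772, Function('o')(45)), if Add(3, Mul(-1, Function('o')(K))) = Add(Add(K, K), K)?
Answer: -904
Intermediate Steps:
Function('o')(K) = Add(3, Mul(-3, K)) (Function('o')(K) = Add(3, Mul(-1, Add(Add(K, K), K))) = Add(3, Mul(-1, Add(Mul(2, K), K))) = Add(3, Mul(-1, Mul(3, K))) = Add(3, Mul(-3, K)))
Add(-772, Function('o')(45)) = Add(-772, Add(3, Mul(-3, 45))) = Add(-772, Add(3, -135)) = Add(-772, -132) = -904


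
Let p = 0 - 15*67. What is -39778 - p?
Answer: -38773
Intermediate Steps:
p = -1005 (p = 0 - 1005 = -1005)
-39778 - p = -39778 - 1*(-1005) = -39778 + 1005 = -38773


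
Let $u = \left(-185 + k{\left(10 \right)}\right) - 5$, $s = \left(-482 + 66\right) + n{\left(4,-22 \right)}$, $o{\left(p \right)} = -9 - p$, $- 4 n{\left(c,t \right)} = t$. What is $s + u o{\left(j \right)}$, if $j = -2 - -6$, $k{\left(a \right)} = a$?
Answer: $\frac{3859}{2} \approx 1929.5$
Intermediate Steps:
$n{\left(c,t \right)} = - \frac{t}{4}$
$j = 4$ ($j = -2 + 6 = 4$)
$s = - \frac{821}{2}$ ($s = \left(-482 + 66\right) - - \frac{11}{2} = -416 + \frac{11}{2} = - \frac{821}{2} \approx -410.5$)
$u = -180$ ($u = \left(-185 + 10\right) - 5 = -175 - 5 = -180$)
$s + u o{\left(j \right)} = - \frac{821}{2} - 180 \left(-9 - 4\right) = - \frac{821}{2} - -2340 = - \frac{821}{2} + 2340 = \frac{3859}{2}$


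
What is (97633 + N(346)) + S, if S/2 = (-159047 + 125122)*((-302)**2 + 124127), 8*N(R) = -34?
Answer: -58440442885/4 ≈ -1.4610e+10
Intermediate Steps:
N(R) = -17/4 (N(R) = (1/8)*(-34) = -17/4)
S = -14610208350 (S = 2*((-159047 + 125122)*((-302)**2 + 124127)) = 2*(-33925*(91204 + 124127)) = 2*(-33925*215331) = 2*(-7305104175) = -14610208350)
(97633 + N(346)) + S = (97633 - 17/4) - 14610208350 = 390515/4 - 14610208350 = -58440442885/4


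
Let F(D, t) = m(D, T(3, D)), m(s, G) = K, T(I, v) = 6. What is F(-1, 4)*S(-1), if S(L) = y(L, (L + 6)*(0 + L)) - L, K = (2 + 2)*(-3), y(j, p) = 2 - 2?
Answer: -12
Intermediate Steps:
y(j, p) = 0
K = -12 (K = 4*(-3) = -12)
m(s, G) = -12
F(D, t) = -12
S(L) = -L (S(L) = 0 - L = -L)
F(-1, 4)*S(-1) = -(-12)*(-1) = -12*1 = -12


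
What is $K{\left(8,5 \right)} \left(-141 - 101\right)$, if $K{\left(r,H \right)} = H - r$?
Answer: $726$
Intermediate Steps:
$K{\left(8,5 \right)} \left(-141 - 101\right) = \left(5 - 8\right) \left(-141 - 101\right) = \left(5 - 8\right) \left(-242\right) = \left(-3\right) \left(-242\right) = 726$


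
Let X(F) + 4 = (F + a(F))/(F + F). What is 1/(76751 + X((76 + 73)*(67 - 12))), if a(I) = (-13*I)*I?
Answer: 1/23480 ≈ 4.2589e-5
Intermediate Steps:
a(I) = -13*I**2
X(F) = -4 + (F - 13*F**2)/(2*F) (X(F) = -4 + (F - 13*F**2)/(F + F) = -4 + (F - 13*F**2)/((2*F)) = -4 + (F - 13*F**2)*(1/(2*F)) = -4 + (F - 13*F**2)/(2*F))
1/(76751 + X((76 + 73)*(67 - 12))) = 1/(76751 + (-7/2 - 13*(76 + 73)*(67 - 12)/2)) = 1/(76751 + (-7/2 - 1937*55/2)) = 1/(76751 + (-7/2 - 13/2*8195)) = 1/(76751 + (-7/2 - 106535/2)) = 1/(76751 - 53271) = 1/23480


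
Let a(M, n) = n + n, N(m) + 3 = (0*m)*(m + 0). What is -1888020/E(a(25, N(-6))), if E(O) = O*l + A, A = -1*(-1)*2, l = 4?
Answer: 944010/11 ≈ 85819.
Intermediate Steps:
A = 2 (A = 1*2 = 2)
N(m) = -3 (N(m) = -3 + (0*m)*(m + 0) = -3 + 0*m = -3 + 0 = -3)
a(M, n) = 2*n
E(O) = 2 + 4*O (E(O) = O*4 + 2 = 4*O + 2 = 2 + 4*O)
-1888020/E(a(25, N(-6))) = -1888020/(2 + 4*(2*(-3))) = -1888020/(2 + 4*(-6)) = -1888020/(2 - 24) = -1888020/(-22) = -1888020*(-1/22) = 944010/11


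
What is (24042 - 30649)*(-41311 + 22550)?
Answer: 123953927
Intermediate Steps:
(24042 - 30649)*(-41311 + 22550) = -6607*(-18761) = 123953927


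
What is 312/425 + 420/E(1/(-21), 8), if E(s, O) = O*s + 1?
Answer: 3752556/5525 ≈ 679.20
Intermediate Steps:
E(s, O) = 1 + O*s
312/425 + 420/E(1/(-21), 8) = 312/425 + 420/(1 + 8/(-21)) = 312*(1/425) + 420/(1 + 8*(-1/21)) = 312/425 + 420/(1 - 8/21) = 312/425 + 420/(13/21) = 312/425 + 420*(21/13) = 312/425 + 8820/13 = 3752556/5525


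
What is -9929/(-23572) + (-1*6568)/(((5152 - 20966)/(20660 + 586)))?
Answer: 1644740886811/186383804 ≈ 8824.5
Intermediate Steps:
-9929/(-23572) + (-1*6568)/(((5152 - 20966)/(20660 + 586))) = -9929*(-1/23572) - 6568/((-15814/21246)) = 9929/23572 - 6568/((-15814*1/21246)) = 9929/23572 - 6568/(-7907/10623) = 9929/23572 - 6568*(-10623/7907) = 9929/23572 + 69771864/7907 = 1644740886811/186383804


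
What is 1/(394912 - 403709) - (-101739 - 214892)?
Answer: 2785402906/8797 ≈ 3.1663e+5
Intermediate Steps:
1/(394912 - 403709) - (-101739 - 214892) = 1/(-8797) - 1*(-316631) = -1/8797 + 316631 = 2785402906/8797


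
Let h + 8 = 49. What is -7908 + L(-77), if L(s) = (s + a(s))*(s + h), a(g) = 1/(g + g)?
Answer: -395454/77 ≈ -5135.8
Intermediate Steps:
h = 41 (h = -8 + 49 = 41)
a(g) = 1/(2*g)
L(s) = (41 + s)*(s + 1/(2*s)) (L(s) = (s + 1/(2*s))*(s + 41) = (s + 1/(2*s))*(41 + s) = (41 + s)*(s + 1/(2*s)))
-7908 + L(-77) = -7908 + (½ + (-77)² + 41*(-77) + (41/2)/(-77)) = -7908 + (½ + 5929 - 3157 + (41/2)*(-1/77)) = -7908 + (½ + 5929 - 3157 - 41/154) = -7908 + 213462/77 = -395454/77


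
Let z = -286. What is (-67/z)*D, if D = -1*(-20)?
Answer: 670/143 ≈ 4.6853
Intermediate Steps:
D = 20
(-67/z)*D = -67/(-286)*20 = -67*(-1/286)*20 = (67/286)*20 = 670/143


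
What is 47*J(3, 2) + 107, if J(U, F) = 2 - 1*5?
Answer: -34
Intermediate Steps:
J(U, F) = -3 (J(U, F) = 2 - 5 = -3)
47*J(3, 2) + 107 = 47*(-3) + 107 = -141 + 107 = -34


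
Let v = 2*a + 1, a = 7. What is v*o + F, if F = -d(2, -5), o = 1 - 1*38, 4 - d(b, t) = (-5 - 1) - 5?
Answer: -570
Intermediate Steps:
d(b, t) = 15 (d(b, t) = 4 - ((-5 - 1) - 5) = 4 - (-6 - 5) = 4 - 1*(-11) = 4 + 11 = 15)
o = -37 (o = 1 - 38 = -37)
v = 15 (v = 2*7 + 1 = 14 + 1 = 15)
F = -15 (F = -1*15 = -15)
v*o + F = 15*(-37) - 15 = -555 - 15 = -570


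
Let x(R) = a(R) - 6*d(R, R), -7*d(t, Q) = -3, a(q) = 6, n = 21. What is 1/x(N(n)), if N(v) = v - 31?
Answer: 7/24 ≈ 0.29167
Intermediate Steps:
d(t, Q) = 3/7 (d(t, Q) = -1/7*(-3) = 3/7)
N(v) = -31 + v
x(R) = 24/7 (x(R) = 6 - 6*3/7 = 6 - 18/7 = 24/7)
1/x(N(n)) = 1/(24/7) = 7/24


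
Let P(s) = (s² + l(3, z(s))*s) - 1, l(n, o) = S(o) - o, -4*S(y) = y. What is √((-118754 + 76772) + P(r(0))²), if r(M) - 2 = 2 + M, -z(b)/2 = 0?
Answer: I*√41757 ≈ 204.35*I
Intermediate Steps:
z(b) = 0 (z(b) = -2*0 = 0)
S(y) = -y/4
r(M) = 4 + M (r(M) = 2 + (2 + M) = 4 + M)
l(n, o) = -5*o/4 (l(n, o) = -o/4 - o = -5*o/4)
P(s) = -1 + s² (P(s) = (s² + (-5/4*0)*s) - 1 = (s² + 0*s) - 1 = (s² + 0) - 1 = s² - 1 = -1 + s²)
√((-118754 + 76772) + P(r(0))²) = √((-118754 + 76772) + (-1 + (4 + 0)²)²) = √(-41982 + (-1 + 4²)²) = √(-41982 + (-1 + 16)²) = √(-41982 + 15²) = √(-41982 + 225) = √(-41757) = I*√41757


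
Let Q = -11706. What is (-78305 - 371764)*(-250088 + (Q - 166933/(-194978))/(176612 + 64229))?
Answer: 5285524270222082127771/46958696498 ≈ 1.1256e+11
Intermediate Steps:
(-78305 - 371764)*(-250088 + (Q - 166933/(-194978))/(176612 + 64229)) = (-78305 - 371764)*(-250088 + (-11706 - 166933/(-194978))/(176612 + 64229)) = -450069*(-250088 + (-11706 - 166933*(-1/194978))/240841) = -450069*(-250088 + (-11706 + 166933/194978)*(1/240841)) = -450069*(-250088 - 2282245535/194978*1/240841) = -450069*(-250088 - 2282245535/46958696498) = -450069*(-11743808772037359/46958696498) = 5285524270222082127771/46958696498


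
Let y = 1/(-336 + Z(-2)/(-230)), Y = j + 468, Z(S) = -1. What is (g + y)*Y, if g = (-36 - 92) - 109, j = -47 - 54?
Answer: -6721734551/77279 ≈ -86980.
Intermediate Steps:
j = -101
Y = 367 (Y = -101 + 468 = 367)
y = -230/77279 (y = 1/(-336 - 1/(-230)) = 1/(-336 - 1*(-1/230)) = 1/(-336 + 1/230) = 1/(-77279/230) = -230/77279 ≈ -0.0029762)
g = -237 (g = -128 - 109 = -237)
(g + y)*Y = (-237 - 230/77279)*367 = -18315353/77279*367 = -6721734551/77279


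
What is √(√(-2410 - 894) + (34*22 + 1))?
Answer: √(749 + 2*I*√826) ≈ 27.388 + 1.0494*I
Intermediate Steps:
√(√(-2410 - 894) + (34*22 + 1)) = √(√(-3304) + (748 + 1)) = √(2*I*√826 + 749) = √(749 + 2*I*√826)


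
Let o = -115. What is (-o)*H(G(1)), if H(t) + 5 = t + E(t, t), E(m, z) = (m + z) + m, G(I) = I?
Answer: -115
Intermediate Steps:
E(m, z) = z + 2*m
H(t) = -5 + 4*t (H(t) = -5 + (t + (t + 2*t)) = -5 + (t + 3*t) = -5 + 4*t)
(-o)*H(G(1)) = (-1*(-115))*(-5 + 4*1) = 115*(-5 + 4) = 115*(-1) = -115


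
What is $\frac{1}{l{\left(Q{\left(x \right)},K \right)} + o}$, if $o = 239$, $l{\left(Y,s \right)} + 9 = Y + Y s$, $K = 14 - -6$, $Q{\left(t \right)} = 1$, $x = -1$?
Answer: $\frac{1}{251} \approx 0.0039841$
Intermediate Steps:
$K = 20$ ($K = 14 + 6 = 20$)
$l{\left(Y,s \right)} = -9 + Y + Y s$ ($l{\left(Y,s \right)} = -9 + \left(Y + Y s\right) = -9 + Y + Y s$)
$\frac{1}{l{\left(Q{\left(x \right)},K \right)} + o} = \frac{1}{\left(-9 + 1 + 1 \cdot 20\right) + 239} = \frac{1}{\left(-9 + 1 + 20\right) + 239} = \frac{1}{12 + 239} = \frac{1}{251}$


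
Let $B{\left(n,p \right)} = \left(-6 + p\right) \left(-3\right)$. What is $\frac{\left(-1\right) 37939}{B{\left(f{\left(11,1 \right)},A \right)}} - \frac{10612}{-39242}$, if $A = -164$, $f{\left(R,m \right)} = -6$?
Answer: $- \frac{105956437}{1429530} \approx -74.12$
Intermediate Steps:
$B{\left(n,p \right)} = 18 - 3 p$
$\frac{\left(-1\right) 37939}{B{\left(f{\left(11,1 \right)},A \right)}} - \frac{10612}{-39242} = \frac{\left(-1\right) 37939}{18 - -492} - \frac{10612}{-39242} = - \frac{37939}{18 + 492} - - \frac{758}{2803} = - \frac{37939}{510} + \frac{758}{2803} = - \frac{105956437}{1429530}$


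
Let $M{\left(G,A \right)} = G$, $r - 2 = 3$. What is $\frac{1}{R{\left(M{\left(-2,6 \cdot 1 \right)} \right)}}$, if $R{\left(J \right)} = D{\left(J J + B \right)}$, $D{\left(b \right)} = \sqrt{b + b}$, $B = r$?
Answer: $\frac{\sqrt{2}}{6} \approx 0.2357$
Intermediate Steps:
$r = 5$ ($r = 2 + 3 = 5$)
$B = 5$
$D{\left(b \right)} = \sqrt{2} \sqrt{b}$ ($D{\left(b \right)} = \sqrt{2 b} = \sqrt{2} \sqrt{b}$)
$R{\left(J \right)} = \sqrt{2} \sqrt{5 + J^{2}}$ ($R{\left(J \right)} = \sqrt{2} \sqrt{J J + 5} = \sqrt{2} \sqrt{J^{2} + 5} = \sqrt{2} \sqrt{5 + J^{2}}$)
$\frac{1}{R{\left(M{\left(-2,6 \cdot 1 \right)} \right)}} = \frac{1}{\sqrt{10 + 2 \left(-2\right)^{2}}} = \frac{1}{\sqrt{10 + 2 \cdot 4}} = \frac{1}{\sqrt{10 + 8}} = \frac{1}{\sqrt{18}} = \frac{1}{3 \sqrt{2}} = \frac{\sqrt{2}}{6}$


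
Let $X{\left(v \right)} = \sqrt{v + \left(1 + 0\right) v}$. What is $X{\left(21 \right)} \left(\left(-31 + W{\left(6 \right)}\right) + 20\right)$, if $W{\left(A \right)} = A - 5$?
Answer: $- 10 \sqrt{42} \approx -64.807$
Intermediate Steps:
$X{\left(v \right)} = \sqrt{2} \sqrt{v}$ ($X{\left(v \right)} = \sqrt{v + 1 v} = \sqrt{v + v} = \sqrt{2 v} = \sqrt{2} \sqrt{v}$)
$W{\left(A \right)} = -5 + A$
$X{\left(21 \right)} \left(\left(-31 + W{\left(6 \right)}\right) + 20\right) = \sqrt{2} \sqrt{21} \left(\left(-31 + \left(-5 + 6\right)\right) + 20\right) = \sqrt{42} \left(\left(-31 + 1\right) + 20\right) = \sqrt{42} \left(-30 + 20\right) = \sqrt{42} \left(-10\right) = - 10 \sqrt{42}$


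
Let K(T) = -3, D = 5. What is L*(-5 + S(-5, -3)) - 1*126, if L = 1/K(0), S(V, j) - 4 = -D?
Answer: -124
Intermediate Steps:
S(V, j) = -1 (S(V, j) = 4 - 1*5 = 4 - 5 = -1)
L = -⅓ (L = 1/(-3) = -⅓ ≈ -0.33333)
L*(-5 + S(-5, -3)) - 1*126 = -(-5 - 1)/3 - 1*126 = -⅓*(-6) - 126 = 2 - 126 = -124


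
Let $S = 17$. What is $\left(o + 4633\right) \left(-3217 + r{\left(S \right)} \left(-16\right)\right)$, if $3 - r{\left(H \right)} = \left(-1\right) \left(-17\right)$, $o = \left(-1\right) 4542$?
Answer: $-272363$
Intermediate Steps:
$o = -4542$
$r{\left(H \right)} = -14$ ($r{\left(H \right)} = 3 - \left(-1\right) \left(-17\right) = 3 - 17 = -14$)
$\left(o + 4633\right) \left(-3217 + r{\left(S \right)} \left(-16\right)\right) = \left(-4542 + 4633\right) \left(-3217 - -224\right) = 91 \left(-3217 + 224\right) = 91 \left(-2993\right) = -272363$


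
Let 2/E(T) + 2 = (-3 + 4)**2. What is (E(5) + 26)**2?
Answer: 576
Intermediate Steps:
E(T) = -2 (E(T) = 2/(-2 + (-3 + 4)**2) = 2/(-2 + 1**2) = 2/(-2 + 1) = 2/(-1) = 2*(-1) = -2)
(E(5) + 26)**2 = (-2 + 26)**2 = 24**2 = 576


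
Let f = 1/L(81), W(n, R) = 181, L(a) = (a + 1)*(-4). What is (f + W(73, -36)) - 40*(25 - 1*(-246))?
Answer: -3496153/328 ≈ -10659.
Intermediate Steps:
L(a) = -4 - 4*a (L(a) = (1 + a)*(-4) = -4 - 4*a)
f = -1/328 (f = 1/(-4 - 4*81) = 1/(-4 - 324) = 1/(-328) = -1/328 ≈ -0.0030488)
(f + W(73, -36)) - 40*(25 - 1*(-246)) = (-1/328 + 181) - 40*(25 - 1*(-246)) = 59367/328 - 40*(25 + 246) = 59367/328 - 40*271 = 59367/328 - 10840 = -3496153/328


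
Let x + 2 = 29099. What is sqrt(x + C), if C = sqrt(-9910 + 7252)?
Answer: sqrt(29097 + I*sqrt(2658)) ≈ 170.58 + 0.151*I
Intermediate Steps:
x = 29097 (x = -2 + 29099 = 29097)
C = I*sqrt(2658) (C = sqrt(-2658) = I*sqrt(2658) ≈ 51.556*I)
sqrt(x + C) = sqrt(29097 + I*sqrt(2658))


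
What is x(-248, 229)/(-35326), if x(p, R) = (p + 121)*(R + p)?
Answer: -2413/35326 ≈ -0.068307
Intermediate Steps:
x(p, R) = (121 + p)*(R + p)
x(-248, 229)/(-35326) = ((-248)² + 121*229 + 121*(-248) + 229*(-248))/(-35326) = (61504 + 27709 - 30008 - 56792)*(-1/35326) = 2413*(-1/35326) = -2413/35326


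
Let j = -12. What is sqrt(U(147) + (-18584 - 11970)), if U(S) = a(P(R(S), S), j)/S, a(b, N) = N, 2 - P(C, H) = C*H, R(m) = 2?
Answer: 15*I*sqrt(6654)/7 ≈ 174.8*I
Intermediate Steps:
P(C, H) = 2 - C*H
U(S) = -12/S
sqrt(U(147) + (-18584 - 11970)) = sqrt(-12/147 + (-18584 - 11970)) = sqrt(-12*1/147 - 30554) = sqrt(-4/49 - 30554) = sqrt(-1497150/49) = 15*I*sqrt(6654)/7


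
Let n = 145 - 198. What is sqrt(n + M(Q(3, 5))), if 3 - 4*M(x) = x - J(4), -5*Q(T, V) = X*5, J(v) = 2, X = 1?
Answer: I*sqrt(206)/2 ≈ 7.1764*I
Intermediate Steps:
Q(T, V) = -1 (Q(T, V) = -5/5 = -1/5*5 = -1)
M(x) = 5/4 - x/4 (M(x) = 3/4 - (x - 1*2)/4 = 3/4 - (x - 2)/4 = 3/4 - (-2 + x)/4 = 3/4 + (1/2 - x/4) = 5/4 - x/4)
n = -53
sqrt(n + M(Q(3, 5))) = sqrt(-53 + (5/4 - 1/4*(-1))) = sqrt(-53 + (5/4 + 1/4)) = sqrt(-53 + 3/2) = sqrt(-103/2) = I*sqrt(206)/2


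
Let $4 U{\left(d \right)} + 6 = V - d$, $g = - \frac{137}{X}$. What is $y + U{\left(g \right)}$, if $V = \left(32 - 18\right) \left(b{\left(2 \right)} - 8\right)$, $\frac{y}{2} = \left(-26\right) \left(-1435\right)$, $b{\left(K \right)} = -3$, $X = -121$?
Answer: $\frac{36096583}{484} \approx 74580.0$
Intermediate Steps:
$y = 74620$ ($y = 2 \left(\left(-26\right) \left(-1435\right)\right) = 2 \cdot 37310 = 74620$)
$g = \frac{137}{121}$ ($g = - \frac{137}{-121} = \left(-137\right) \left(- \frac{1}{121}\right) = \frac{137}{121} \approx 1.1322$)
$V = -154$ ($V = \left(32 - 18\right) \left(-3 - 8\right) = 14 \left(-11\right) = -154$)
$U{\left(d \right)} = -40 - \frac{d}{4}$ ($U{\left(d \right)} = - \frac{3}{2} + \frac{-154 - d}{4} = - \frac{3}{2} - \left(\frac{77}{2} + \frac{d}{4}\right) = -40 - \frac{d}{4}$)
$y + U{\left(g \right)} = 74620 - \frac{19497}{484} = \frac{36096583}{484}$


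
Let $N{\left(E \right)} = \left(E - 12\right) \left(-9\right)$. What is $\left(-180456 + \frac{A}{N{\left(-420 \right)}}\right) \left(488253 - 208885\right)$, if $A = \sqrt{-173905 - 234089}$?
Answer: $-50413631808 + \frac{34921 i \sqrt{407994}}{486} \approx -5.0414 \cdot 10^{10} + 45896.0 i$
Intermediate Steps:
$N{\left(E \right)} = 108 - 9 E$ ($N{\left(E \right)} = \left(-12 + E\right) \left(-9\right) = 108 - 9 E$)
$A = i \sqrt{407994}$ ($A = \sqrt{-407994} = i \sqrt{407994} \approx 638.74 i$)
$\left(-180456 + \frac{A}{N{\left(-420 \right)}}\right) \left(488253 - 208885\right) = \left(-180456 + \frac{i \sqrt{407994}}{108 - -3780}\right) \left(488253 - 208885\right) = \left(-180456 + \frac{i \sqrt{407994}}{108 + 3780}\right) 279368 = \left(-180456 + \frac{i \sqrt{407994}}{3888}\right) 279368 = -50413631808 + \frac{34921 i \sqrt{407994}}{486}$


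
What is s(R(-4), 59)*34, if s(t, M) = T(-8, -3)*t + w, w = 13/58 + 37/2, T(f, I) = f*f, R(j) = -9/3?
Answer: -170850/29 ≈ -5891.4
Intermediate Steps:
R(j) = -3 (R(j) = -9*⅓ = -3)
T(f, I) = f²
w = 543/29 (w = 13*(1/58) + 37*(½) = 13/58 + 37/2 = 543/29 ≈ 18.724)
s(t, M) = 543/29 + 64*t (s(t, M) = (-8)²*t + 543/29 = 64*t + 543/29 = 543/29 + 64*t)
s(R(-4), 59)*34 = (543/29 + 64*(-3))*34 = (543/29 - 192)*34 = -5025/29*34 = -170850/29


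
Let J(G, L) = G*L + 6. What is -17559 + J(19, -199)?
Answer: -21334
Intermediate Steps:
J(G, L) = 6 + G*L
-17559 + J(19, -199) = -17559 + (6 + 19*(-199)) = -17559 + (6 - 3781) = -17559 - 3775 = -21334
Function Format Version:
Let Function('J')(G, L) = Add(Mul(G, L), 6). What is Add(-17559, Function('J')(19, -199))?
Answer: -21334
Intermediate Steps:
Function('J')(G, L) = Add(6, Mul(G, L))
Add(-17559, Function('J')(19, -199)) = Add(-17559, Add(6, Mul(19, -199))) = Add(-17559, Add(6, -3781)) = Add(-17559, -3775) = -21334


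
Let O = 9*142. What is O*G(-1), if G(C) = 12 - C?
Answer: 16614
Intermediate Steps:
O = 1278
O*G(-1) = 1278*(12 - 1*(-1)) = 1278*(12 + 1) = 1278*13 = 16614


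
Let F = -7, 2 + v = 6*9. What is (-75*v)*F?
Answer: 27300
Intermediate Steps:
v = 52 (v = -2 + 6*9 = -2 + 54 = 52)
(-75*v)*F = -75*52*(-7) = -3900*(-7) = 27300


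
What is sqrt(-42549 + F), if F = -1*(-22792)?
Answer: I*sqrt(19757) ≈ 140.56*I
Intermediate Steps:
F = 22792
sqrt(-42549 + F) = sqrt(-42549 + 22792) = sqrt(-19757) = I*sqrt(19757)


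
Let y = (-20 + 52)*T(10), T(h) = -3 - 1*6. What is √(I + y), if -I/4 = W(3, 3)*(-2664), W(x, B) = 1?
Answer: 72*√2 ≈ 101.82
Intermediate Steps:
T(h) = -9 (T(h) = -3 - 6 = -9)
I = 10656 (I = -4*(-2664) = 10656)
y = -288 (y = (-20 + 52)*(-9) = 32*(-9) = -288)
√(I + y) = √(10656 - 288) = √10368 = 72*√2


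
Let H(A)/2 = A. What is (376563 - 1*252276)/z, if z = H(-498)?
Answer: -41429/332 ≈ -124.79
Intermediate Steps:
H(A) = 2*A
z = -996 (z = 2*(-498) = -996)
(376563 - 1*252276)/z = (376563 - 1*252276)/(-996) = (376563 - 252276)*(-1/996) = 124287*(-1/996) = -41429/332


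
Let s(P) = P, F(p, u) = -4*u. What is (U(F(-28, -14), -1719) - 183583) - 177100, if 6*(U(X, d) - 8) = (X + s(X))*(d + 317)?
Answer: -1160537/3 ≈ -3.8685e+5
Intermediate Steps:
U(X, d) = 8 + X*(317 + d)/3 (U(X, d) = 8 + ((X + X)*(d + 317))/6 = 8 + ((2*X)*(317 + d))/6 = 8 + (2*X*(317 + d))/6 = 8 + X*(317 + d)/3)
(U(F(-28, -14), -1719) - 183583) - 177100 = ((8 + 317*(-4*(-14))/3 + (1/3)*(-4*(-14))*(-1719)) - 183583) - 177100 = ((8 + (317/3)*56 + (1/3)*56*(-1719)) - 183583) - 177100 = ((8 + 17752/3 - 32088) - 183583) - 177100 = (-78488/3 - 183583) - 177100 = -629237/3 - 177100 = -1160537/3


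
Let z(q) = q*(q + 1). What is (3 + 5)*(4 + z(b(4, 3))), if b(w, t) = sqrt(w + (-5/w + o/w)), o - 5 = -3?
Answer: 58 + 4*sqrt(13) ≈ 72.422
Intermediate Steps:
o = 2 (o = 5 - 3 = 2)
b(w, t) = sqrt(w - 3/w) (b(w, t) = sqrt(w + (-5/w + 2/w)) = sqrt(w - 3/w))
z(q) = q*(1 + q)
(3 + 5)*(4 + z(b(4, 3))) = (3 + 5)*(4 + sqrt(4 - 3/4)*(1 + sqrt(4 - 3/4))) = 8*(4 + sqrt(4 - 3*1/4)*(1 + sqrt(4 - 3*1/4))) = 8*(4 + sqrt(4 - 3/4)*(1 + sqrt(4 - 3/4))) = 8*(4 + sqrt(13/4)*(1 + sqrt(13/4))) = 8*(4 + (sqrt(13)/2)*(1 + sqrt(13)/2)) = 8*(4 + sqrt(13)*(1 + sqrt(13)/2)/2) = 32 + 4*sqrt(13)*(1 + sqrt(13)/2)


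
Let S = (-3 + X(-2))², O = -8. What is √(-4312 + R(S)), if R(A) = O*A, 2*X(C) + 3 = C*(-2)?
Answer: I*√4362 ≈ 66.045*I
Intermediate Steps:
X(C) = -3/2 - C (X(C) = -3/2 + (C*(-2))/2 = -3/2 + (-2*C)/2 = -3/2 - C)
S = 25/4 (S = (-3 + (-3/2 - 1*(-2)))² = (-3 + (-3/2 + 2))² = (-3 + ½)² = (-5/2)² = 25/4 ≈ 6.2500)
R(A) = -8*A
√(-4312 + R(S)) = √(-4312 - 8*25/4) = √(-4312 - 50) = √(-4362) = I*√4362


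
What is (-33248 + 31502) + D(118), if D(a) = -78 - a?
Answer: -1942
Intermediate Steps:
(-33248 + 31502) + D(118) = (-33248 + 31502) + (-78 - 1*118) = -1746 + (-78 - 118) = -1746 - 196 = -1942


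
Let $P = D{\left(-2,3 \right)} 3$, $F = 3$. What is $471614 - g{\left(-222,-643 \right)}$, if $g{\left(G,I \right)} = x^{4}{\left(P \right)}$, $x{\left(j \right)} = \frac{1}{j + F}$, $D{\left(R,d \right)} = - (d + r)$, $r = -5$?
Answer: $\frac{3094259453}{6561} \approx 4.7161 \cdot 10^{5}$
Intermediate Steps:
$D{\left(R,d \right)} = 5 - d$ ($D{\left(R,d \right)} = - (d - 5) = - (-5 + d) = 5 - d$)
$P = 6$ ($P = \left(5 - 3\right) 3 = 2 \cdot 3 = 6$)
$x{\left(j \right)} = \frac{1}{3 + j}$ ($x{\left(j \right)} = \frac{1}{j + 3} = \frac{1}{3 + j}$)
$g{\left(G,I \right)} = \frac{1}{6561}$ ($g{\left(G,I \right)} = \left(\frac{1}{3 + 6}\right)^{4} = \left(\frac{1}{9}\right)^{4} = \frac{1}{6561}$)
$471614 - g{\left(-222,-643 \right)} = 471614 - \frac{1}{6561} = \frac{3094259453}{6561}$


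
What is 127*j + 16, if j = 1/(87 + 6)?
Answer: 1615/93 ≈ 17.366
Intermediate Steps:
j = 1/93 ≈ 0.010753
127*j + 16 = 127*(1/93) + 16 = 127/93 + 16 = 1615/93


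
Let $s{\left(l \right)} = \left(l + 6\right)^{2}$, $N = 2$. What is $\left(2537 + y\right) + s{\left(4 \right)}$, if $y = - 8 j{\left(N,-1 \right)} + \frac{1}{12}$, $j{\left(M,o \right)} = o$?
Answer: $\frac{31741}{12} \approx 2645.1$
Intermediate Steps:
$s{\left(l \right)} = \left(6 + l\right)^{2}$
$y = \frac{97}{12}$ ($y = \left(-8\right) \left(-1\right) + \frac{1}{12} = 8 + \frac{1}{12} = \frac{97}{12} \approx 8.0833$)
$\left(2537 + y\right) + s{\left(4 \right)} = \left(2537 + \frac{97}{12}\right) + \left(6 + 4\right)^{2} = \frac{30541}{12} + 10^{2} = \frac{30541}{12} + 100 = \frac{31741}{12}$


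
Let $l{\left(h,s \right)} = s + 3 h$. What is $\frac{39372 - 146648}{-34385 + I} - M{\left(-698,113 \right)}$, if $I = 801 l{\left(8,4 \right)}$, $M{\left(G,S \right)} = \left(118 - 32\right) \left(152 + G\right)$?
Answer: $\frac{561560168}{11957} \approx 46965.0$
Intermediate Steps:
$M{\left(G,S \right)} = 13072 + 86 G$ ($M{\left(G,S \right)} = 86 \left(152 + G\right) = 13072 + 86 G$)
$I = 22428$ ($I = 801 \left(4 + 3 \cdot 8\right) = 801 \left(4 + 24\right) = 801 \cdot 28 = 22428$)
$\frac{39372 - 146648}{-34385 + I} - M{\left(-698,113 \right)} = \frac{39372 - 146648}{-34385 + 22428} - \left(13072 + 86 \left(-698\right)\right) = - \frac{107276}{-11957} - \left(13072 - 60028\right) = \left(-107276\right) \left(- \frac{1}{11957}\right) - -46956 = \frac{107276}{11957} + 46956 = \frac{561560168}{11957}$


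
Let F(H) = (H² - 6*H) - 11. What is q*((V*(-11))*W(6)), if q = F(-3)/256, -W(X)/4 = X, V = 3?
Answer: 99/2 ≈ 49.500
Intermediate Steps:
W(X) = -4*X
F(H) = -11 + H² - 6*H
q = 1/16 (q = (-11 + (-3)² - 6*(-3))/256 = (-11 + 9 + 18)*(1/256) = 16*(1/256) = 1/16 ≈ 0.062500)
q*((V*(-11))*W(6)) = ((3*(-11))*(-4*6))/16 = (-33*(-24))/16 = (1/16)*792 = 99/2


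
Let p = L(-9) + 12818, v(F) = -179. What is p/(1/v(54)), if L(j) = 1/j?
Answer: -20649619/9 ≈ -2.2944e+6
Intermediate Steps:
p = 115361/9 (p = 1/(-9) + 12818 = -⅑ + 12818 = 115361/9 ≈ 12818.)
p/(1/v(54)) = 115361/(9*(1/(-179))) = 115361/(9*(-1/179)) = (115361/9)*(-179) = -20649619/9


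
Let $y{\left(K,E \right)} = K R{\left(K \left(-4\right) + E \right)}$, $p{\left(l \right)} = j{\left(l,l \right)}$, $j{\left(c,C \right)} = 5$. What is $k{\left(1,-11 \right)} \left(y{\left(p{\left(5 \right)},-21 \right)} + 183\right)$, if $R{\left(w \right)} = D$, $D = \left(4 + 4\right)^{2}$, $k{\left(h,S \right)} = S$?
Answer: $-5533$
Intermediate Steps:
$p{\left(l \right)} = 5$
$D = 64$ ($D = 8^{2} = 64$)
$R{\left(w \right)} = 64$
$y{\left(K,E \right)} = 64 K$ ($y{\left(K,E \right)} = K 64 = 64 K$)
$k{\left(1,-11 \right)} \left(y{\left(p{\left(5 \right)},-21 \right)} + 183\right) = - 11 \left(64 \cdot 5 + 183\right) = - 11 \left(320 + 183\right) = \left(-11\right) 503 = -5533$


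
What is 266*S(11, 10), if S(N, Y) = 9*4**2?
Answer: 38304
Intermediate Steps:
S(N, Y) = 144 (S(N, Y) = 9*16 = 144)
266*S(11, 10) = 266*144 = 38304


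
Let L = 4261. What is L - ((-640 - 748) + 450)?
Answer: 5199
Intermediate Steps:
L - ((-640 - 748) + 450) = 4261 - ((-640 - 748) + 450) = 4261 - (-1388 + 450) = 4261 - 1*(-938) = 4261 + 938 = 5199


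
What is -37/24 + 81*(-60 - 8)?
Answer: -132229/24 ≈ -5509.5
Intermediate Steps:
-37/24 + 81*(-60 - 8) = -37*1/24 + 81*(-68) = -37/24 - 5508 = -132229/24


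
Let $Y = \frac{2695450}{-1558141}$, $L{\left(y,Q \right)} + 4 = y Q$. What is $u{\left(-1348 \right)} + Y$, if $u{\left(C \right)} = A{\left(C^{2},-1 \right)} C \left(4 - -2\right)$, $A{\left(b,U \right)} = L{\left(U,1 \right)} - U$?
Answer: $\frac{50406282182}{1558141} \approx 32350.0$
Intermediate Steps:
$L{\left(y,Q \right)} = -4 + Q y$ ($L{\left(y,Q \right)} = -4 + y Q = -4 + Q y$)
$Y = - \frac{2695450}{1558141}$ ($Y = 2695450 \left(- \frac{1}{1558141}\right) = - \frac{2695450}{1558141} \approx -1.7299$)
$A{\left(b,U \right)} = -4$ ($A{\left(b,U \right)} = \left(-4 + 1 U\right) - U = \left(-4 + U\right) - U = -4$)
$u{\left(C \right)} = - 24 C$ ($u{\left(C \right)} = - 4 C \left(4 - -2\right) = - 4 C \left(4 + 2\right) = - 4 C 6 = - 4 \cdot 6 C = - 24 C$)
$u{\left(-1348 \right)} + Y = \left(-24\right) \left(-1348\right) - \frac{2695450}{1558141} = 32352 - \frac{2695450}{1558141} = \frac{50406282182}{1558141}$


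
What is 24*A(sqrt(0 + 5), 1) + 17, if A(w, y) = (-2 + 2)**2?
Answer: 17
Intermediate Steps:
A(w, y) = 0 (A(w, y) = 0**2 = 0)
24*A(sqrt(0 + 5), 1) + 17 = 24*0 + 17 = 0 + 17 = 17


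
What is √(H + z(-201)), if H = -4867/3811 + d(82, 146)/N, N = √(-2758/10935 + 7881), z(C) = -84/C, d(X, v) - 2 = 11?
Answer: √(-415992207060799827979592013 + 1972063228535544191463*√1292639655)/22003915439249 ≈ 0.84424*I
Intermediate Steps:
d(X, v) = 13 (d(X, v) = 2 + 11 = 13)
N = √1292639655/405 (N = √(-2758*1/10935 + 7881) = √(-2758/10935 + 7881) = √(86175977/10935) = √1292639655/405 ≈ 88.774)
H = -4867/3811 + 351*√1292639655/86175977 (H = -4867/3811 + 13/((√1292639655/405)) = -4867*1/3811 + 13*(27*√1292639655/86175977) = -4867/3811 + 351*√1292639655/86175977 ≈ -1.1307)
√(H + z(-201)) = √((-4867/3811 + 351*√1292639655/86175977) - 84/(-201)) = √((-4867/3811 + 351*√1292639655/86175977) - 84*(-1/201)) = √((-4867/3811 + 351*√1292639655/86175977) + 28/67) = √(-219381/255337 + 351*√1292639655/86175977)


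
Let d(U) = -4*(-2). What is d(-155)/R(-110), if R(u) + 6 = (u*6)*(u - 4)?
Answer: 4/37617 ≈ 0.00010633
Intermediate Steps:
d(U) = 8
R(u) = -6 + 6*u*(-4 + u) (R(u) = -6 + (u*6)*(u - 4) = -6 + (6*u)*(-4 + u) = -6 + 6*u*(-4 + u))
d(-155)/R(-110) = 8/(-6 - 24*(-110) + 6*(-110)²) = 8/(-6 + 2640 + 6*12100) = 8/(-6 + 2640 + 72600) = 8/75234 = 8*(1/75234) = 4/37617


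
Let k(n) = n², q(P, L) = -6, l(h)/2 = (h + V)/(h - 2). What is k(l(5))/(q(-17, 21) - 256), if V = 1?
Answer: -8/131 ≈ -0.061069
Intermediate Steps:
l(h) = 2*(1 + h)/(-2 + h) (l(h) = 2*((h + 1)/(h - 2)) = 2*((1 + h)/(-2 + h)) = 2*(1 + h)/(-2 + h))
k(l(5))/(q(-17, 21) - 256) = (2*(1 + 5)/(-2 + 5))²/(-6 - 256) = (2*6/3)²/(-262) = (2*(⅓)*6)²*(-1/262) = 4²*(-1/262) = 16*(-1/262) = -8/131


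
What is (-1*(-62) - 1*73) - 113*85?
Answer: -9616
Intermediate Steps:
(-1*(-62) - 1*73) - 113*85 = (62 - 73) - 9605 = -11 - 9605 = -9616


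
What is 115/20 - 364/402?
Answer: 3895/804 ≈ 4.8445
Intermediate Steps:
115/20 - 364/402 = 115*(1/20) - 364*1/402 = 23/4 - 182/201 = 3895/804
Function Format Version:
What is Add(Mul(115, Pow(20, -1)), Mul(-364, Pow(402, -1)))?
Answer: Rational(3895, 804) ≈ 4.8445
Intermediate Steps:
Add(Mul(115, Pow(20, -1)), Mul(-364, Pow(402, -1))) = Add(Mul(115, Rational(1, 20)), Mul(-364, Rational(1, 402))) = Add(Rational(23, 4), Rational(-182, 201)) = Rational(3895, 804)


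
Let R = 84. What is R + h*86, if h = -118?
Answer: -10064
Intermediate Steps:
R + h*86 = 84 - 118*86 = 84 - 10148 = -10064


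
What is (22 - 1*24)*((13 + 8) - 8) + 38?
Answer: 12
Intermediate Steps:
(22 - 1*24)*((13 + 8) - 8) + 38 = (22 - 24)*(21 - 8) + 38 = -2*13 + 38 = -26 + 38 = 12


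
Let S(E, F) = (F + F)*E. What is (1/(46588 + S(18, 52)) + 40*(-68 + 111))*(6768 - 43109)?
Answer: -3029065995541/48460 ≈ -6.2506e+7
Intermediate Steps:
S(E, F) = 2*E*F (S(E, F) = (2*F)*E = 2*E*F)
(1/(46588 + S(18, 52)) + 40*(-68 + 111))*(6768 - 43109) = (1/(46588 + 2*18*52) + 40*(-68 + 111))*(6768 - 43109) = (1/(46588 + 1872) + 40*43)*(-36341) = (1/48460 + 1720)*(-36341) = (83351201/48460)*(-36341) = -3029065995541/48460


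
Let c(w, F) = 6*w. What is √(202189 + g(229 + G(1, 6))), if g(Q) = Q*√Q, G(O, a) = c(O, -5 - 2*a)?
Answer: √(202189 + 235*√235) ≈ 453.64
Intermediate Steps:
G(O, a) = 6*O
g(Q) = Q^(3/2)
√(202189 + g(229 + G(1, 6))) = √(202189 + (229 + 6*1)^(3/2)) = √(202189 + (229 + 6)^(3/2)) = √(202189 + 235^(3/2)) = √(202189 + 235*√235)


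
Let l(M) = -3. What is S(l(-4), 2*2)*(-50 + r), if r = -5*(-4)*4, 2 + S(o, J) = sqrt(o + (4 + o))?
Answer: -60 + 30*I*sqrt(2) ≈ -60.0 + 42.426*I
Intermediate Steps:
S(o, J) = -2 + sqrt(4 + 2*o) (S(o, J) = -2 + sqrt(o + (4 + o)) = -2 + sqrt(4 + 2*o))
r = 80 (r = 20*4 = 80)
S(l(-4), 2*2)*(-50 + r) = (-2 + sqrt(4 + 2*(-3)))*(-50 + 80) = (-2 + sqrt(4 - 6))*30 = (-2 + sqrt(-2))*30 = (-2 + I*sqrt(2))*30 = -60 + 30*I*sqrt(2)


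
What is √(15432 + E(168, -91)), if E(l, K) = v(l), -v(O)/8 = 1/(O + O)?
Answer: √27222006/42 ≈ 124.23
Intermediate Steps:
v(O) = -4/O (v(O) = -8/(O + O) = -8*1/(2*O) = -4/O)
E(l, K) = -4/l
√(15432 + E(168, -91)) = √(15432 - 4/168) = √(15432 - 4*1/168) = √(15432 - 1/42) = √(648143/42) = √27222006/42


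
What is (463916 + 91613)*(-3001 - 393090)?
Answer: -220040037139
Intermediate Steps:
(463916 + 91613)*(-3001 - 393090) = 555529*(-396091) = -220040037139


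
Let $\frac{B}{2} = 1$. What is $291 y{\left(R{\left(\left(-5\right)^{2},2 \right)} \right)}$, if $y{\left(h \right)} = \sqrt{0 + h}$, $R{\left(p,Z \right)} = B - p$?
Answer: $291 i \sqrt{23} \approx 1395.6 i$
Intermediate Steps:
$B = 2$ ($B = 2 \cdot 1 = 2$)
$R{\left(p,Z \right)} = 2 - p$
$y{\left(h \right)} = \sqrt{h}$
$291 y{\left(R{\left(\left(-5\right)^{2},2 \right)} \right)} = 291 \sqrt{2 - \left(-5\right)^{2}} = 291 \sqrt{2 - 25} = 291 \sqrt{-23} = 291 i \sqrt{23}$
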